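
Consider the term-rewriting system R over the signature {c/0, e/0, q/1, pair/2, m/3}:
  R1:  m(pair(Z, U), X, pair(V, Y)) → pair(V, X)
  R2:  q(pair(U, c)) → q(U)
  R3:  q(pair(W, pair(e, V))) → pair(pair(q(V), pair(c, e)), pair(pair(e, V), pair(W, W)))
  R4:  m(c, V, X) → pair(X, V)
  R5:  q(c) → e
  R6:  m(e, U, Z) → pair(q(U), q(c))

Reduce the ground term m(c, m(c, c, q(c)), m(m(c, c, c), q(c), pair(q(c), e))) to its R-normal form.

pair(pair(e, e), pair(e, c))

1. m(c, m(c, c, q(c)), m(m(c, c, c), q(c), pair(q(c), e)))  →  pair(m(m(c, c, c), q(c), pair(q(c), e)), m(c, c, q(c)))   [R4 at ε]
2. pair(m(m(c, c, c), q(c), pair(q(c), e)), m(c, c, q(c)))  →  pair(m(pair(c, c), q(c), pair(q(c), e)), m(c, c, q(c)))   [R4 at 1.1]
3. pair(m(pair(c, c), q(c), pair(q(c), e)), m(c, c, q(c)))  →  pair(pair(q(c), q(c)), m(c, c, q(c)))   [R1 at 1]
4. pair(pair(q(c), q(c)), m(c, c, q(c)))  →  pair(pair(e, q(c)), m(c, c, q(c)))   [R5 at 1.1]
5. pair(pair(e, q(c)), m(c, c, q(c)))  →  pair(pair(e, e), m(c, c, q(c)))   [R5 at 1.2]
6. pair(pair(e, e), m(c, c, q(c)))  →  pair(pair(e, e), pair(q(c), c))   [R4 at 2]
7. pair(pair(e, e), pair(q(c), c))  →  pair(pair(e, e), pair(e, c))   [R5 at 2.1]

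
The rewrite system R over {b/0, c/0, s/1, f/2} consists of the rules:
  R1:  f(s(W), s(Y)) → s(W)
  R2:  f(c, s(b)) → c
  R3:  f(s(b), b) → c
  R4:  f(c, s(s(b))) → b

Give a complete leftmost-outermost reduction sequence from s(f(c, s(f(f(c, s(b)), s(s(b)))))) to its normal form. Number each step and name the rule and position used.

s(c)

1. s(f(c, s(f(f(c, s(b)), s(s(b))))))  →  s(f(c, s(f(c, s(s(b))))))   [R2 at 1.2.1.1]
2. s(f(c, s(f(c, s(s(b))))))  →  s(f(c, s(b)))   [R4 at 1.2.1]
3. s(f(c, s(b)))  →  s(c)   [R2 at 1]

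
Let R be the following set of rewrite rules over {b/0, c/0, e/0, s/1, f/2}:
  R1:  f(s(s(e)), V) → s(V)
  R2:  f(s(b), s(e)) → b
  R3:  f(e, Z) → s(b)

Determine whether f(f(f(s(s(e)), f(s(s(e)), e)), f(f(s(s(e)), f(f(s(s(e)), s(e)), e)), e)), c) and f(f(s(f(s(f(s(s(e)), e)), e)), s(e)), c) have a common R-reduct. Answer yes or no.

yes — NF(t₁) = s(c), NF(t₂) = s(c)

Reduce t₁ = f(f(f(s(s(e)), f(s(s(e)), e)), f(f(s(s(e)), f(f(s(s(e)), s(e)), e)), e)), c):
1. f(f(f(s(s(e)), f(s(s(e)), e)), f(f(s(s(e)), f(f(s(s(e)), s(e)), e)), e)), c)  →  f(f(s(f(s(s(e)), e)), f(f(s(s(e)), f(f(s(s(e)), s(e)), e)), e)), c)   [R1 at 1.1]
2. f(f(s(f(s(s(e)), e)), f(f(s(s(e)), f(f(s(s(e)), s(e)), e)), e)), c)  →  f(f(s(s(e)), f(f(s(s(e)), f(f(s(s(e)), s(e)), e)), e)), c)   [R1 at 1.1.1]
3. f(f(s(s(e)), f(f(s(s(e)), f(f(s(s(e)), s(e)), e)), e)), c)  →  f(s(f(f(s(s(e)), f(f(s(s(e)), s(e)), e)), e)), c)   [R1 at 1]
4. f(s(f(f(s(s(e)), f(f(s(s(e)), s(e)), e)), e)), c)  →  f(s(f(s(f(f(s(s(e)), s(e)), e)), e)), c)   [R1 at 1.1.1]
5. f(s(f(s(f(f(s(s(e)), s(e)), e)), e)), c)  →  f(s(f(s(f(s(s(e)), e)), e)), c)   [R1 at 1.1.1.1.1]
6. f(s(f(s(f(s(s(e)), e)), e)), c)  →  f(s(f(s(s(e)), e)), c)   [R1 at 1.1.1.1]
7. f(s(f(s(s(e)), e)), c)  →  f(s(s(e)), c)   [R1 at 1.1]
8. f(s(s(e)), c)  →  s(c)   [R1 at ε]

Reduce t₂ = f(f(s(f(s(f(s(s(e)), e)), e)), s(e)), c):
1. f(f(s(f(s(f(s(s(e)), e)), e)), s(e)), c)  →  f(f(s(f(s(s(e)), e)), s(e)), c)   [R1 at 1.1.1.1.1]
2. f(f(s(f(s(s(e)), e)), s(e)), c)  →  f(f(s(s(e)), s(e)), c)   [R1 at 1.1.1]
3. f(f(s(s(e)), s(e)), c)  →  f(s(s(e)), c)   [R1 at 1]
4. f(s(s(e)), c)  →  s(c)   [R1 at ε]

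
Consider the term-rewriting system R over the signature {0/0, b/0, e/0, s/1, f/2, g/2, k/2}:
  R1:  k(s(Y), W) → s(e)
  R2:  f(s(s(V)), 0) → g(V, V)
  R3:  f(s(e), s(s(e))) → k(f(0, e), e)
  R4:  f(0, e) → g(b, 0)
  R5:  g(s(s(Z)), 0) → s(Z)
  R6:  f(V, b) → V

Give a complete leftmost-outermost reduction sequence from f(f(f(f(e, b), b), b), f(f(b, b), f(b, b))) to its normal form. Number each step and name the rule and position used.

1. f(f(f(f(e, b), b), b), f(f(b, b), f(b, b)))  →  f(f(f(e, b), b), f(f(b, b), f(b, b)))   [R6 at 1]
2. f(f(f(e, b), b), f(f(b, b), f(b, b)))  →  f(f(e, b), f(f(b, b), f(b, b)))   [R6 at 1]
3. f(f(e, b), f(f(b, b), f(b, b)))  →  f(e, f(f(b, b), f(b, b)))   [R6 at 1]
4. f(e, f(f(b, b), f(b, b)))  →  f(e, f(b, f(b, b)))   [R6 at 2.1]
5. f(e, f(b, f(b, b)))  →  f(e, f(b, b))   [R6 at 2.2]
6. f(e, f(b, b))  →  f(e, b)   [R6 at 2]
7. f(e, b)  →  e   [R6 at ε]

e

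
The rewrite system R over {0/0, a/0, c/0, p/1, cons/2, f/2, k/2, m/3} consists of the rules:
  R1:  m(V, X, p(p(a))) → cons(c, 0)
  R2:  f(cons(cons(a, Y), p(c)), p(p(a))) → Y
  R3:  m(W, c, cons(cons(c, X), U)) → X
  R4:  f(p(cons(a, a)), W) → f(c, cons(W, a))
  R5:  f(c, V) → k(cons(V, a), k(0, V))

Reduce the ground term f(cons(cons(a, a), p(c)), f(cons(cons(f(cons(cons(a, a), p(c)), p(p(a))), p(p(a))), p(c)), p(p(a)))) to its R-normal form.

1. f(cons(cons(a, a), p(c)), f(cons(cons(f(cons(cons(a, a), p(c)), p(p(a))), p(p(a))), p(c)), p(p(a))))  →  f(cons(cons(a, a), p(c)), f(cons(cons(a, p(p(a))), p(c)), p(p(a))))   [R2 at 2.1.1.1]
2. f(cons(cons(a, a), p(c)), f(cons(cons(a, p(p(a))), p(c)), p(p(a))))  →  f(cons(cons(a, a), p(c)), p(p(a)))   [R2 at 2]
3. f(cons(cons(a, a), p(c)), p(p(a)))  →  a   [R2 at ε]

a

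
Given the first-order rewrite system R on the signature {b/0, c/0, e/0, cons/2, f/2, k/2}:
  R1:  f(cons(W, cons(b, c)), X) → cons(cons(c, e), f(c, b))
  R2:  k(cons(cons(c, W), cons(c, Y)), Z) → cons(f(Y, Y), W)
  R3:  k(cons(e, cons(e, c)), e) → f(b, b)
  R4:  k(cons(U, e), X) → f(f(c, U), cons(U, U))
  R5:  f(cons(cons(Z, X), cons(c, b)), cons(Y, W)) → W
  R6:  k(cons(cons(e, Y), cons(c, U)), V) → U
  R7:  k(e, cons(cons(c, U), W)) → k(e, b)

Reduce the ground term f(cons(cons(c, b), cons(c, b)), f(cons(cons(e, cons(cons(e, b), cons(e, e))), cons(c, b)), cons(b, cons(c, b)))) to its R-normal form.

b

1. f(cons(cons(c, b), cons(c, b)), f(cons(cons(e, cons(cons(e, b), cons(e, e))), cons(c, b)), cons(b, cons(c, b))))  →  f(cons(cons(c, b), cons(c, b)), cons(c, b))   [R5 at 2]
2. f(cons(cons(c, b), cons(c, b)), cons(c, b))  →  b   [R5 at ε]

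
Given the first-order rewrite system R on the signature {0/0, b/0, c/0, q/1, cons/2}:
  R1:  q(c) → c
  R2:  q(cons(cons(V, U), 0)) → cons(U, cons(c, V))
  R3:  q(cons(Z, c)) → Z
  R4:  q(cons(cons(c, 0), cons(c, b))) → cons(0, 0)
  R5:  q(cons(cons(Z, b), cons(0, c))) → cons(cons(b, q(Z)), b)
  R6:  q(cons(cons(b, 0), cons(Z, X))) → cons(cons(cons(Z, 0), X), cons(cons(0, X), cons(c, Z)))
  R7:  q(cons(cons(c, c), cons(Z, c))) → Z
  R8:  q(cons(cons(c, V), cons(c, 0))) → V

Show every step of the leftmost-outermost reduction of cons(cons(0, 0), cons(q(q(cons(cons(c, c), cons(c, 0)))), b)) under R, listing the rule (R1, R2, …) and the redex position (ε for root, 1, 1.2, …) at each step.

1. cons(cons(0, 0), cons(q(q(cons(cons(c, c), cons(c, 0)))), b))  →  cons(cons(0, 0), cons(q(c), b))   [R8 at 2.1.1]
2. cons(cons(0, 0), cons(q(c), b))  →  cons(cons(0, 0), cons(c, b))   [R1 at 2.1]

cons(cons(0, 0), cons(c, b))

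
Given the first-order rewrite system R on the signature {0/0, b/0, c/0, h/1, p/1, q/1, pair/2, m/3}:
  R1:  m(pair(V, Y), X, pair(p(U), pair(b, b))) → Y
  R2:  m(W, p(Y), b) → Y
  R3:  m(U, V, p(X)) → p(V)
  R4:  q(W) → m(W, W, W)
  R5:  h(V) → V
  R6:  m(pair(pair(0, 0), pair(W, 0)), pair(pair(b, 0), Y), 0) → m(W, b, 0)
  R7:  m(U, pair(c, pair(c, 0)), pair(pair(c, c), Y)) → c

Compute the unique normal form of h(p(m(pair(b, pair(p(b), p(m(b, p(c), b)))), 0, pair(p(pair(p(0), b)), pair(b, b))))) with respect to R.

p(pair(p(b), p(c)))

1. h(p(m(pair(b, pair(p(b), p(m(b, p(c), b)))), 0, pair(p(pair(p(0), b)), pair(b, b)))))  →  p(m(pair(b, pair(p(b), p(m(b, p(c), b)))), 0, pair(p(pair(p(0), b)), pair(b, b))))   [R5 at ε]
2. p(m(pair(b, pair(p(b), p(m(b, p(c), b)))), 0, pair(p(pair(p(0), b)), pair(b, b))))  →  p(pair(p(b), p(m(b, p(c), b))))   [R1 at 1]
3. p(pair(p(b), p(m(b, p(c), b))))  →  p(pair(p(b), p(c)))   [R2 at 1.2.1]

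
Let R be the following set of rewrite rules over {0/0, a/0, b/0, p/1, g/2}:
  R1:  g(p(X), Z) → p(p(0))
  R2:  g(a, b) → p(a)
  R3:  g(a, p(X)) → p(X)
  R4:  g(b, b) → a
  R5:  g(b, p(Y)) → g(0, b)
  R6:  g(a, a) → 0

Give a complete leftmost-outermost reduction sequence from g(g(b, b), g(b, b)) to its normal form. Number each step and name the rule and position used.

1. g(g(b, b), g(b, b))  →  g(a, g(b, b))   [R4 at 1]
2. g(a, g(b, b))  →  g(a, a)   [R4 at 2]
3. g(a, a)  →  0   [R6 at ε]

0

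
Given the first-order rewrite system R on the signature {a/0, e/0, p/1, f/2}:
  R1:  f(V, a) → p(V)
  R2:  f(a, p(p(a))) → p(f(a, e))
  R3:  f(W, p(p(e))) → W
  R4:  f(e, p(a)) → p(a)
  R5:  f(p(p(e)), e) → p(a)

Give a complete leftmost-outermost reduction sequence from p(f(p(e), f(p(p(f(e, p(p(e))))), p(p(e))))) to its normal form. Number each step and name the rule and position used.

1. p(f(p(e), f(p(p(f(e, p(p(e))))), p(p(e)))))  →  p(f(p(e), p(p(f(e, p(p(e)))))))   [R3 at 1.2]
2. p(f(p(e), p(p(f(e, p(p(e)))))))  →  p(f(p(e), p(p(e))))   [R3 at 1.2.1.1]
3. p(f(p(e), p(p(e))))  →  p(p(e))   [R3 at 1]

p(p(e))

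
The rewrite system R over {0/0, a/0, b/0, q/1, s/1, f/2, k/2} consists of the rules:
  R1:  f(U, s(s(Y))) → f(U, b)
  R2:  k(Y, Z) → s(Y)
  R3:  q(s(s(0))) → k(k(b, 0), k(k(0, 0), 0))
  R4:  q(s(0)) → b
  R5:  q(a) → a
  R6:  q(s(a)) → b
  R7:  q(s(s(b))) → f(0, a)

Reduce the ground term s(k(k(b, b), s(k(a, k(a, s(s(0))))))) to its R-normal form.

s(s(s(b)))

1. s(k(k(b, b), s(k(a, k(a, s(s(0)))))))  →  s(s(k(b, b)))   [R2 at 1]
2. s(s(k(b, b)))  →  s(s(s(b)))   [R2 at 1.1]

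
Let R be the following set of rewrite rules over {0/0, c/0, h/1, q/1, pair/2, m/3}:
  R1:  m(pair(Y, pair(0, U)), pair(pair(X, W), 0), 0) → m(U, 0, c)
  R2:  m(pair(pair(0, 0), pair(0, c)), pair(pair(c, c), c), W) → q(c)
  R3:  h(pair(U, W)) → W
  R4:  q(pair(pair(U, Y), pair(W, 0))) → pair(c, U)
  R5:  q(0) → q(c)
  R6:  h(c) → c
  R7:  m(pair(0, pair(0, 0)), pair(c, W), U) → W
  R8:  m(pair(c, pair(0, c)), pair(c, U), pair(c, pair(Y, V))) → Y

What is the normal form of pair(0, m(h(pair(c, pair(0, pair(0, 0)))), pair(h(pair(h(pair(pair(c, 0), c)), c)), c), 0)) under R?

pair(0, c)

1. pair(0, m(h(pair(c, pair(0, pair(0, 0)))), pair(h(pair(h(pair(pair(c, 0), c)), c)), c), 0))  →  pair(0, m(pair(0, pair(0, 0)), pair(h(pair(h(pair(pair(c, 0), c)), c)), c), 0))   [R3 at 2.1]
2. pair(0, m(pair(0, pair(0, 0)), pair(h(pair(h(pair(pair(c, 0), c)), c)), c), 0))  →  pair(0, m(pair(0, pair(0, 0)), pair(c, c), 0))   [R3 at 2.2.1]
3. pair(0, m(pair(0, pair(0, 0)), pair(c, c), 0))  →  pair(0, c)   [R7 at 2]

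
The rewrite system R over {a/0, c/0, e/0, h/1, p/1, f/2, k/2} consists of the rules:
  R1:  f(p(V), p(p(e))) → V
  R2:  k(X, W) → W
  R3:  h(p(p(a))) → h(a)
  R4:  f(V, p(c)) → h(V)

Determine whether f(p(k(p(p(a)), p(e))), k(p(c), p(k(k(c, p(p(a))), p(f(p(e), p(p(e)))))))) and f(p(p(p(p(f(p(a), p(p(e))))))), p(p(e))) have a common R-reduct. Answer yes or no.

no — NF(t₁) = p(e), NF(t₂) = p(p(p(a)))

Reduce t₁ = f(p(k(p(p(a)), p(e))), k(p(c), p(k(k(c, p(p(a))), p(f(p(e), p(p(e)))))))):
1. f(p(k(p(p(a)), p(e))), k(p(c), p(k(k(c, p(p(a))), p(f(p(e), p(p(e))))))))  →  f(p(p(e)), k(p(c), p(k(k(c, p(p(a))), p(f(p(e), p(p(e))))))))   [R2 at 1.1]
2. f(p(p(e)), k(p(c), p(k(k(c, p(p(a))), p(f(p(e), p(p(e))))))))  →  f(p(p(e)), p(k(k(c, p(p(a))), p(f(p(e), p(p(e)))))))   [R2 at 2]
3. f(p(p(e)), p(k(k(c, p(p(a))), p(f(p(e), p(p(e)))))))  →  f(p(p(e)), p(p(f(p(e), p(p(e))))))   [R2 at 2.1]
4. f(p(p(e)), p(p(f(p(e), p(p(e))))))  →  f(p(p(e)), p(p(e)))   [R1 at 2.1.1]
5. f(p(p(e)), p(p(e)))  →  p(e)   [R1 at ε]

Reduce t₂ = f(p(p(p(p(f(p(a), p(p(e))))))), p(p(e))):
1. f(p(p(p(p(f(p(a), p(p(e))))))), p(p(e)))  →  p(p(p(f(p(a), p(p(e))))))   [R1 at ε]
2. p(p(p(f(p(a), p(p(e))))))  →  p(p(p(a)))   [R1 at 1.1.1]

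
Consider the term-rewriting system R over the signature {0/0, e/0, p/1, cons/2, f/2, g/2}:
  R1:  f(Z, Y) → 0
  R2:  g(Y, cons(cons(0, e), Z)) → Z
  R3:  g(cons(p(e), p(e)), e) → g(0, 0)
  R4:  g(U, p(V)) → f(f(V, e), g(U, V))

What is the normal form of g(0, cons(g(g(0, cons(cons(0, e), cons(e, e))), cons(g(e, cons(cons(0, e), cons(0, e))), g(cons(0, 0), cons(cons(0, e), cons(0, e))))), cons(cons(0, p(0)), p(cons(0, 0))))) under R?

1. g(0, cons(g(g(0, cons(cons(0, e), cons(e, e))), cons(g(e, cons(cons(0, e), cons(0, e))), g(cons(0, 0), cons(cons(0, e), cons(0, e))))), cons(cons(0, p(0)), p(cons(0, 0)))))  →  g(0, cons(g(cons(e, e), cons(g(e, cons(cons(0, e), cons(0, e))), g(cons(0, 0), cons(cons(0, e), cons(0, e))))), cons(cons(0, p(0)), p(cons(0, 0)))))   [R2 at 2.1.1]
2. g(0, cons(g(cons(e, e), cons(g(e, cons(cons(0, e), cons(0, e))), g(cons(0, 0), cons(cons(0, e), cons(0, e))))), cons(cons(0, p(0)), p(cons(0, 0)))))  →  g(0, cons(g(cons(e, e), cons(cons(0, e), g(cons(0, 0), cons(cons(0, e), cons(0, e))))), cons(cons(0, p(0)), p(cons(0, 0)))))   [R2 at 2.1.2.1]
3. g(0, cons(g(cons(e, e), cons(cons(0, e), g(cons(0, 0), cons(cons(0, e), cons(0, e))))), cons(cons(0, p(0)), p(cons(0, 0)))))  →  g(0, cons(g(cons(0, 0), cons(cons(0, e), cons(0, e))), cons(cons(0, p(0)), p(cons(0, 0)))))   [R2 at 2.1]
4. g(0, cons(g(cons(0, 0), cons(cons(0, e), cons(0, e))), cons(cons(0, p(0)), p(cons(0, 0)))))  →  g(0, cons(cons(0, e), cons(cons(0, p(0)), p(cons(0, 0)))))   [R2 at 2.1]
5. g(0, cons(cons(0, e), cons(cons(0, p(0)), p(cons(0, 0)))))  →  cons(cons(0, p(0)), p(cons(0, 0)))   [R2 at ε]

cons(cons(0, p(0)), p(cons(0, 0)))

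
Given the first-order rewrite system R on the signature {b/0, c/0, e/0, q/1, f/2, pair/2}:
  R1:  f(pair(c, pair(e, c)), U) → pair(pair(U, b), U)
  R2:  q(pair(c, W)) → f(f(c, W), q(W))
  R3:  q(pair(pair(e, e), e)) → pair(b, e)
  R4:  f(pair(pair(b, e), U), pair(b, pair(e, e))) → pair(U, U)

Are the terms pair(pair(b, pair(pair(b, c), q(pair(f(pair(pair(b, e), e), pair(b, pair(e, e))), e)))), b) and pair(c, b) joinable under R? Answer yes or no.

Reduce t₁ = pair(pair(b, pair(pair(b, c), q(pair(f(pair(pair(b, e), e), pair(b, pair(e, e))), e)))), b):
1. pair(pair(b, pair(pair(b, c), q(pair(f(pair(pair(b, e), e), pair(b, pair(e, e))), e)))), b)  →  pair(pair(b, pair(pair(b, c), q(pair(pair(e, e), e)))), b)   [R4 at 1.2.2.1.1]
2. pair(pair(b, pair(pair(b, c), q(pair(pair(e, e), e)))), b)  →  pair(pair(b, pair(pair(b, c), pair(b, e))), b)   [R3 at 1.2.2]

Reduce t₂ = pair(c, b):

no — NF(t₁) = pair(pair(b, pair(pair(b, c), pair(b, e))), b), NF(t₂) = pair(c, b)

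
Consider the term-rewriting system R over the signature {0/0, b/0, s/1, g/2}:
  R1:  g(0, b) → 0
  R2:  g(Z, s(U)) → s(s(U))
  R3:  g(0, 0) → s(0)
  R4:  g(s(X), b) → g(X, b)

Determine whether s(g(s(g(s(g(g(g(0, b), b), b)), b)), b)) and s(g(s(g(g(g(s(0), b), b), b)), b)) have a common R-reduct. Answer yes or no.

yes — NF(t₁) = s(0), NF(t₂) = s(0)

Reduce t₁ = s(g(s(g(s(g(g(g(0, b), b), b)), b)), b)):
1. s(g(s(g(s(g(g(g(0, b), b), b)), b)), b))  →  s(g(g(s(g(g(g(0, b), b), b)), b), b))   [R4 at 1]
2. s(g(g(s(g(g(g(0, b), b), b)), b), b))  →  s(g(g(g(g(g(0, b), b), b), b), b))   [R4 at 1.1]
3. s(g(g(g(g(g(0, b), b), b), b), b))  →  s(g(g(g(g(0, b), b), b), b))   [R1 at 1.1.1.1.1]
4. s(g(g(g(g(0, b), b), b), b))  →  s(g(g(g(0, b), b), b))   [R1 at 1.1.1.1]
5. s(g(g(g(0, b), b), b))  →  s(g(g(0, b), b))   [R1 at 1.1.1]
6. s(g(g(0, b), b))  →  s(g(0, b))   [R1 at 1.1]
7. s(g(0, b))  →  s(0)   [R1 at 1]

Reduce t₂ = s(g(s(g(g(g(s(0), b), b), b)), b)):
1. s(g(s(g(g(g(s(0), b), b), b)), b))  →  s(g(g(g(g(s(0), b), b), b), b))   [R4 at 1]
2. s(g(g(g(g(s(0), b), b), b), b))  →  s(g(g(g(g(0, b), b), b), b))   [R4 at 1.1.1.1]
3. s(g(g(g(g(0, b), b), b), b))  →  s(g(g(g(0, b), b), b))   [R1 at 1.1.1.1]
4. s(g(g(g(0, b), b), b))  →  s(g(g(0, b), b))   [R1 at 1.1.1]
5. s(g(g(0, b), b))  →  s(g(0, b))   [R1 at 1.1]
6. s(g(0, b))  →  s(0)   [R1 at 1]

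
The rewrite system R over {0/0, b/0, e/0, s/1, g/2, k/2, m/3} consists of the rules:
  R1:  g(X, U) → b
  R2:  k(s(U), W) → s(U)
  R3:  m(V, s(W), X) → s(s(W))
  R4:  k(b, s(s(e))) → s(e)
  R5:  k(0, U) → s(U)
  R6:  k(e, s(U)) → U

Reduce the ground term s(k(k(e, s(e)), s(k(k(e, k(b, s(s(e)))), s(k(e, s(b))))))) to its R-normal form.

1. s(k(k(e, s(e)), s(k(k(e, k(b, s(s(e)))), s(k(e, s(b)))))))  →  s(k(e, s(k(k(e, k(b, s(s(e)))), s(k(e, s(b)))))))   [R6 at 1.1]
2. s(k(e, s(k(k(e, k(b, s(s(e)))), s(k(e, s(b)))))))  →  s(k(k(e, k(b, s(s(e)))), s(k(e, s(b)))))   [R6 at 1]
3. s(k(k(e, k(b, s(s(e)))), s(k(e, s(b)))))  →  s(k(k(e, s(e)), s(k(e, s(b)))))   [R4 at 1.1.2]
4. s(k(k(e, s(e)), s(k(e, s(b)))))  →  s(k(e, s(k(e, s(b)))))   [R6 at 1.1]
5. s(k(e, s(k(e, s(b)))))  →  s(k(e, s(b)))   [R6 at 1]
6. s(k(e, s(b)))  →  s(b)   [R6 at 1]

s(b)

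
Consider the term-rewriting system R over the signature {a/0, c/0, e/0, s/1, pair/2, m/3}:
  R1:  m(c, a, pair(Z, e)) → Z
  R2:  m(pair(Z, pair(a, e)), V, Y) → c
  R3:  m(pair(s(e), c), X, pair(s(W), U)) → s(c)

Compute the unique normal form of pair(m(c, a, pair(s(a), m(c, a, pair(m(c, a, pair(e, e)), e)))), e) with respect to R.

pair(s(a), e)

1. pair(m(c, a, pair(s(a), m(c, a, pair(m(c, a, pair(e, e)), e)))), e)  →  pair(m(c, a, pair(s(a), m(c, a, pair(e, e)))), e)   [R1 at 1.3.2]
2. pair(m(c, a, pair(s(a), m(c, a, pair(e, e)))), e)  →  pair(m(c, a, pair(s(a), e)), e)   [R1 at 1.3.2]
3. pair(m(c, a, pair(s(a), e)), e)  →  pair(s(a), e)   [R1 at 1]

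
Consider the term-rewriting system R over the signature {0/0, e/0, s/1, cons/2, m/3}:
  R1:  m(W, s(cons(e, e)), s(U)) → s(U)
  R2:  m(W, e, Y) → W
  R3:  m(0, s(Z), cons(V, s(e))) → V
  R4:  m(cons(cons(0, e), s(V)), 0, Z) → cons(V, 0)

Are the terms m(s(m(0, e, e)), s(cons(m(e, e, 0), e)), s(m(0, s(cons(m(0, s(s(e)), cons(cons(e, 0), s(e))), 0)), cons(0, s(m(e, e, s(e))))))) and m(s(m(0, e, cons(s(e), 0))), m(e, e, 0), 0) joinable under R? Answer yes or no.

Reduce t₁ = m(s(m(0, e, e)), s(cons(m(e, e, 0), e)), s(m(0, s(cons(m(0, s(s(e)), cons(cons(e, 0), s(e))), 0)), cons(0, s(m(e, e, s(e))))))):
1. m(s(m(0, e, e)), s(cons(m(e, e, 0), e)), s(m(0, s(cons(m(0, s(s(e)), cons(cons(e, 0), s(e))), 0)), cons(0, s(m(e, e, s(e)))))))  →  m(s(0), s(cons(m(e, e, 0), e)), s(m(0, s(cons(m(0, s(s(e)), cons(cons(e, 0), s(e))), 0)), cons(0, s(m(e, e, s(e)))))))   [R2 at 1.1]
2. m(s(0), s(cons(m(e, e, 0), e)), s(m(0, s(cons(m(0, s(s(e)), cons(cons(e, 0), s(e))), 0)), cons(0, s(m(e, e, s(e)))))))  →  m(s(0), s(cons(e, e)), s(m(0, s(cons(m(0, s(s(e)), cons(cons(e, 0), s(e))), 0)), cons(0, s(m(e, e, s(e)))))))   [R2 at 2.1.1]
3. m(s(0), s(cons(e, e)), s(m(0, s(cons(m(0, s(s(e)), cons(cons(e, 0), s(e))), 0)), cons(0, s(m(e, e, s(e)))))))  →  s(m(0, s(cons(m(0, s(s(e)), cons(cons(e, 0), s(e))), 0)), cons(0, s(m(e, e, s(e))))))   [R1 at ε]
4. s(m(0, s(cons(m(0, s(s(e)), cons(cons(e, 0), s(e))), 0)), cons(0, s(m(e, e, s(e))))))  →  s(m(0, s(cons(cons(e, 0), 0)), cons(0, s(m(e, e, s(e))))))   [R3 at 1.2.1.1]
5. s(m(0, s(cons(cons(e, 0), 0)), cons(0, s(m(e, e, s(e))))))  →  s(m(0, s(cons(cons(e, 0), 0)), cons(0, s(e))))   [R2 at 1.3.2.1]
6. s(m(0, s(cons(cons(e, 0), 0)), cons(0, s(e))))  →  s(0)   [R3 at 1]

Reduce t₂ = m(s(m(0, e, cons(s(e), 0))), m(e, e, 0), 0):
1. m(s(m(0, e, cons(s(e), 0))), m(e, e, 0), 0)  →  m(s(0), m(e, e, 0), 0)   [R2 at 1.1]
2. m(s(0), m(e, e, 0), 0)  →  m(s(0), e, 0)   [R2 at 2]
3. m(s(0), e, 0)  →  s(0)   [R2 at ε]

yes — NF(t₁) = s(0), NF(t₂) = s(0)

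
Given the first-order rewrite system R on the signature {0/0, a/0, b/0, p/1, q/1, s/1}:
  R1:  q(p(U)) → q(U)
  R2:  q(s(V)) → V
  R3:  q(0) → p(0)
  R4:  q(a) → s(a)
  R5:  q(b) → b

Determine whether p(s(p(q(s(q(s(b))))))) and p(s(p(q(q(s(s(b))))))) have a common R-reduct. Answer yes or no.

Reduce t₁ = p(s(p(q(s(q(s(b))))))):
1. p(s(p(q(s(q(s(b)))))))  →  p(s(p(q(s(b)))))   [R2 at 1.1.1]
2. p(s(p(q(s(b)))))  →  p(s(p(b)))   [R2 at 1.1.1]

Reduce t₂ = p(s(p(q(q(s(s(b))))))):
1. p(s(p(q(q(s(s(b)))))))  →  p(s(p(q(s(b)))))   [R2 at 1.1.1.1]
2. p(s(p(q(s(b)))))  →  p(s(p(b)))   [R2 at 1.1.1]

yes — NF(t₁) = p(s(p(b))), NF(t₂) = p(s(p(b)))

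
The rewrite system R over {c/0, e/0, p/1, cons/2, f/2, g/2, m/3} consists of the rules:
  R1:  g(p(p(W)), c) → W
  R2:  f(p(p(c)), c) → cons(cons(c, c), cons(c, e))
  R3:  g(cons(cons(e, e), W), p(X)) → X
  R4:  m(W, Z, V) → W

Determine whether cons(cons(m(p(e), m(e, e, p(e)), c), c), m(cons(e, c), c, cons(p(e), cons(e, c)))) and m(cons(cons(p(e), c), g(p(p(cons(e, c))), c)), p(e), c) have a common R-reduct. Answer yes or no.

Reduce t₁ = cons(cons(m(p(e), m(e, e, p(e)), c), c), m(cons(e, c), c, cons(p(e), cons(e, c)))):
1. cons(cons(m(p(e), m(e, e, p(e)), c), c), m(cons(e, c), c, cons(p(e), cons(e, c))))  →  cons(cons(p(e), c), m(cons(e, c), c, cons(p(e), cons(e, c))))   [R4 at 1.1]
2. cons(cons(p(e), c), m(cons(e, c), c, cons(p(e), cons(e, c))))  →  cons(cons(p(e), c), cons(e, c))   [R4 at 2]

Reduce t₂ = m(cons(cons(p(e), c), g(p(p(cons(e, c))), c)), p(e), c):
1. m(cons(cons(p(e), c), g(p(p(cons(e, c))), c)), p(e), c)  →  cons(cons(p(e), c), g(p(p(cons(e, c))), c))   [R4 at ε]
2. cons(cons(p(e), c), g(p(p(cons(e, c))), c))  →  cons(cons(p(e), c), cons(e, c))   [R1 at 2]

yes — NF(t₁) = cons(cons(p(e), c), cons(e, c)), NF(t₂) = cons(cons(p(e), c), cons(e, c))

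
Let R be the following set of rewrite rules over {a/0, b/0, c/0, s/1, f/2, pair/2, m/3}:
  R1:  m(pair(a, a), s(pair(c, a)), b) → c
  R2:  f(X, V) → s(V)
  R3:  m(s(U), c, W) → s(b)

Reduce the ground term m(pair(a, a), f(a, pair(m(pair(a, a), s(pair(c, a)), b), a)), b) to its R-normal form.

1. m(pair(a, a), f(a, pair(m(pair(a, a), s(pair(c, a)), b), a)), b)  →  m(pair(a, a), s(pair(m(pair(a, a), s(pair(c, a)), b), a)), b)   [R2 at 2]
2. m(pair(a, a), s(pair(m(pair(a, a), s(pair(c, a)), b), a)), b)  →  m(pair(a, a), s(pair(c, a)), b)   [R1 at 2.1.1]
3. m(pair(a, a), s(pair(c, a)), b)  →  c   [R1 at ε]

c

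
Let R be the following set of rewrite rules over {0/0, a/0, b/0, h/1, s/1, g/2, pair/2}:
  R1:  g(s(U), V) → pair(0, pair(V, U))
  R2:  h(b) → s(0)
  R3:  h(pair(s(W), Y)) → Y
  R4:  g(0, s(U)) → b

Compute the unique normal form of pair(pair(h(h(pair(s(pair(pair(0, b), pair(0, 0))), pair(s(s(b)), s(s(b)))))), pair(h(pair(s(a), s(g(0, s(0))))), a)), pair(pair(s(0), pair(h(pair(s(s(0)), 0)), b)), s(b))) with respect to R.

1. pair(pair(h(h(pair(s(pair(pair(0, b), pair(0, 0))), pair(s(s(b)), s(s(b)))))), pair(h(pair(s(a), s(g(0, s(0))))), a)), pair(pair(s(0), pair(h(pair(s(s(0)), 0)), b)), s(b)))  →  pair(pair(h(pair(s(s(b)), s(s(b)))), pair(h(pair(s(a), s(g(0, s(0))))), a)), pair(pair(s(0), pair(h(pair(s(s(0)), 0)), b)), s(b)))   [R3 at 1.1.1]
2. pair(pair(h(pair(s(s(b)), s(s(b)))), pair(h(pair(s(a), s(g(0, s(0))))), a)), pair(pair(s(0), pair(h(pair(s(s(0)), 0)), b)), s(b)))  →  pair(pair(s(s(b)), pair(h(pair(s(a), s(g(0, s(0))))), a)), pair(pair(s(0), pair(h(pair(s(s(0)), 0)), b)), s(b)))   [R3 at 1.1]
3. pair(pair(s(s(b)), pair(h(pair(s(a), s(g(0, s(0))))), a)), pair(pair(s(0), pair(h(pair(s(s(0)), 0)), b)), s(b)))  →  pair(pair(s(s(b)), pair(s(g(0, s(0))), a)), pair(pair(s(0), pair(h(pair(s(s(0)), 0)), b)), s(b)))   [R3 at 1.2.1]
4. pair(pair(s(s(b)), pair(s(g(0, s(0))), a)), pair(pair(s(0), pair(h(pair(s(s(0)), 0)), b)), s(b)))  →  pair(pair(s(s(b)), pair(s(b), a)), pair(pair(s(0), pair(h(pair(s(s(0)), 0)), b)), s(b)))   [R4 at 1.2.1.1]
5. pair(pair(s(s(b)), pair(s(b), a)), pair(pair(s(0), pair(h(pair(s(s(0)), 0)), b)), s(b)))  →  pair(pair(s(s(b)), pair(s(b), a)), pair(pair(s(0), pair(0, b)), s(b)))   [R3 at 2.1.2.1]

pair(pair(s(s(b)), pair(s(b), a)), pair(pair(s(0), pair(0, b)), s(b)))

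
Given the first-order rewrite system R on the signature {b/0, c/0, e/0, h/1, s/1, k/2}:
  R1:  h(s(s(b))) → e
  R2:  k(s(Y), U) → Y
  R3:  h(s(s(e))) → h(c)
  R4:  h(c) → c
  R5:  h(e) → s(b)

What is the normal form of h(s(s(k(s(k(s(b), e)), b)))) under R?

1. h(s(s(k(s(k(s(b), e)), b))))  →  h(s(s(k(s(b), e))))   [R2 at 1.1.1]
2. h(s(s(k(s(b), e))))  →  h(s(s(b)))   [R2 at 1.1.1]
3. h(s(s(b)))  →  e   [R1 at ε]

e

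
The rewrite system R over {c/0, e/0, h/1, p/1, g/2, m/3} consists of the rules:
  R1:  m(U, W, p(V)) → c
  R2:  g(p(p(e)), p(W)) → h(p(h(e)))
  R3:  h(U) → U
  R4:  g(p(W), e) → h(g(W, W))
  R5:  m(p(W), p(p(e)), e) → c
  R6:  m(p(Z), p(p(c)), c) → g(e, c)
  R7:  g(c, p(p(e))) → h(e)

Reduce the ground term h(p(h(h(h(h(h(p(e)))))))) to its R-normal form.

1. h(p(h(h(h(h(h(p(e))))))))  →  p(h(h(h(h(h(p(e)))))))   [R3 at ε]
2. p(h(h(h(h(h(p(e)))))))  →  p(h(h(h(h(p(e))))))   [R3 at 1]
3. p(h(h(h(h(p(e))))))  →  p(h(h(h(p(e)))))   [R3 at 1]
4. p(h(h(h(p(e)))))  →  p(h(h(p(e))))   [R3 at 1]
5. p(h(h(p(e))))  →  p(h(p(e)))   [R3 at 1]
6. p(h(p(e)))  →  p(p(e))   [R3 at 1]

p(p(e))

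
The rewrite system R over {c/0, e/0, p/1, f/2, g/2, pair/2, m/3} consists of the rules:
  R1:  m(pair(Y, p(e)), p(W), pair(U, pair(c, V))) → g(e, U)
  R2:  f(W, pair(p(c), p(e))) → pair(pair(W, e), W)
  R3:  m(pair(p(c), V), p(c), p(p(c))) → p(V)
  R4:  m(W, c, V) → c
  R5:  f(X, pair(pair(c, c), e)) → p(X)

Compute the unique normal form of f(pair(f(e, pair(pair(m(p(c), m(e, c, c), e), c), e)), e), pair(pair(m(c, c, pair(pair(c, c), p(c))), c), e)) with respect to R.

p(pair(p(e), e))

1. f(pair(f(e, pair(pair(m(p(c), m(e, c, c), e), c), e)), e), pair(pair(m(c, c, pair(pair(c, c), p(c))), c), e))  →  f(pair(f(e, pair(pair(m(p(c), c, e), c), e)), e), pair(pair(m(c, c, pair(pair(c, c), p(c))), c), e))   [R4 at 1.1.2.1.1.2]
2. f(pair(f(e, pair(pair(m(p(c), c, e), c), e)), e), pair(pair(m(c, c, pair(pair(c, c), p(c))), c), e))  →  f(pair(f(e, pair(pair(c, c), e)), e), pair(pair(m(c, c, pair(pair(c, c), p(c))), c), e))   [R4 at 1.1.2.1.1]
3. f(pair(f(e, pair(pair(c, c), e)), e), pair(pair(m(c, c, pair(pair(c, c), p(c))), c), e))  →  f(pair(p(e), e), pair(pair(m(c, c, pair(pair(c, c), p(c))), c), e))   [R5 at 1.1]
4. f(pair(p(e), e), pair(pair(m(c, c, pair(pair(c, c), p(c))), c), e))  →  f(pair(p(e), e), pair(pair(c, c), e))   [R4 at 2.1.1]
5. f(pair(p(e), e), pair(pair(c, c), e))  →  p(pair(p(e), e))   [R5 at ε]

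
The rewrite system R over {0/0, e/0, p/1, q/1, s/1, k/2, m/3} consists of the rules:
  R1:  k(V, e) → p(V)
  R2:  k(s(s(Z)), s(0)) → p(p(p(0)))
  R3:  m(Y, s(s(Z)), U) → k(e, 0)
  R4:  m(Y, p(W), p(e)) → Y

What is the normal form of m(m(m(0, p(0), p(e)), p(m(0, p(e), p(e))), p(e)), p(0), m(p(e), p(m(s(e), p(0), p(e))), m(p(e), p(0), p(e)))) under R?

0

1. m(m(m(0, p(0), p(e)), p(m(0, p(e), p(e))), p(e)), p(0), m(p(e), p(m(s(e), p(0), p(e))), m(p(e), p(0), p(e))))  →  m(m(0, p(0), p(e)), p(0), m(p(e), p(m(s(e), p(0), p(e))), m(p(e), p(0), p(e))))   [R4 at 1]
2. m(m(0, p(0), p(e)), p(0), m(p(e), p(m(s(e), p(0), p(e))), m(p(e), p(0), p(e))))  →  m(0, p(0), m(p(e), p(m(s(e), p(0), p(e))), m(p(e), p(0), p(e))))   [R4 at 1]
3. m(0, p(0), m(p(e), p(m(s(e), p(0), p(e))), m(p(e), p(0), p(e))))  →  m(0, p(0), m(p(e), p(s(e)), m(p(e), p(0), p(e))))   [R4 at 3.2.1]
4. m(0, p(0), m(p(e), p(s(e)), m(p(e), p(0), p(e))))  →  m(0, p(0), m(p(e), p(s(e)), p(e)))   [R4 at 3.3]
5. m(0, p(0), m(p(e), p(s(e)), p(e)))  →  m(0, p(0), p(e))   [R4 at 3]
6. m(0, p(0), p(e))  →  0   [R4 at ε]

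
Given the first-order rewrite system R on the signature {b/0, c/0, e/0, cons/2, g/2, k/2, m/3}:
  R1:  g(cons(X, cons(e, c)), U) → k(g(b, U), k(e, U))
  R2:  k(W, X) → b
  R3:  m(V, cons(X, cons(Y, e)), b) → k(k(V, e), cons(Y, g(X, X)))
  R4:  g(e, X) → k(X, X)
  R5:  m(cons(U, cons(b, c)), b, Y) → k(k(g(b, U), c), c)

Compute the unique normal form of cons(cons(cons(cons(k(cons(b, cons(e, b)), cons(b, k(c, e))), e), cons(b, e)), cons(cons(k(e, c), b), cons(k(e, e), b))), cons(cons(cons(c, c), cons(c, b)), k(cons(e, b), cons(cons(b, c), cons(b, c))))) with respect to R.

1. cons(cons(cons(cons(k(cons(b, cons(e, b)), cons(b, k(c, e))), e), cons(b, e)), cons(cons(k(e, c), b), cons(k(e, e), b))), cons(cons(cons(c, c), cons(c, b)), k(cons(e, b), cons(cons(b, c), cons(b, c)))))  →  cons(cons(cons(cons(b, e), cons(b, e)), cons(cons(k(e, c), b), cons(k(e, e), b))), cons(cons(cons(c, c), cons(c, b)), k(cons(e, b), cons(cons(b, c), cons(b, c)))))   [R2 at 1.1.1.1]
2. cons(cons(cons(cons(b, e), cons(b, e)), cons(cons(k(e, c), b), cons(k(e, e), b))), cons(cons(cons(c, c), cons(c, b)), k(cons(e, b), cons(cons(b, c), cons(b, c)))))  →  cons(cons(cons(cons(b, e), cons(b, e)), cons(cons(b, b), cons(k(e, e), b))), cons(cons(cons(c, c), cons(c, b)), k(cons(e, b), cons(cons(b, c), cons(b, c)))))   [R2 at 1.2.1.1]
3. cons(cons(cons(cons(b, e), cons(b, e)), cons(cons(b, b), cons(k(e, e), b))), cons(cons(cons(c, c), cons(c, b)), k(cons(e, b), cons(cons(b, c), cons(b, c)))))  →  cons(cons(cons(cons(b, e), cons(b, e)), cons(cons(b, b), cons(b, b))), cons(cons(cons(c, c), cons(c, b)), k(cons(e, b), cons(cons(b, c), cons(b, c)))))   [R2 at 1.2.2.1]
4. cons(cons(cons(cons(b, e), cons(b, e)), cons(cons(b, b), cons(b, b))), cons(cons(cons(c, c), cons(c, b)), k(cons(e, b), cons(cons(b, c), cons(b, c)))))  →  cons(cons(cons(cons(b, e), cons(b, e)), cons(cons(b, b), cons(b, b))), cons(cons(cons(c, c), cons(c, b)), b))   [R2 at 2.2]

cons(cons(cons(cons(b, e), cons(b, e)), cons(cons(b, b), cons(b, b))), cons(cons(cons(c, c), cons(c, b)), b))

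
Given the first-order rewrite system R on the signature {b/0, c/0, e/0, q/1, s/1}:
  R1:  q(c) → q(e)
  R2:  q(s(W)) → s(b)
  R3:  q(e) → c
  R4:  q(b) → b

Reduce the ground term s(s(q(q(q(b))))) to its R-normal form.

1. s(s(q(q(q(b)))))  →  s(s(q(q(b))))   [R4 at 1.1.1.1]
2. s(s(q(q(b))))  →  s(s(q(b)))   [R4 at 1.1.1]
3. s(s(q(b)))  →  s(s(b))   [R4 at 1.1]

s(s(b))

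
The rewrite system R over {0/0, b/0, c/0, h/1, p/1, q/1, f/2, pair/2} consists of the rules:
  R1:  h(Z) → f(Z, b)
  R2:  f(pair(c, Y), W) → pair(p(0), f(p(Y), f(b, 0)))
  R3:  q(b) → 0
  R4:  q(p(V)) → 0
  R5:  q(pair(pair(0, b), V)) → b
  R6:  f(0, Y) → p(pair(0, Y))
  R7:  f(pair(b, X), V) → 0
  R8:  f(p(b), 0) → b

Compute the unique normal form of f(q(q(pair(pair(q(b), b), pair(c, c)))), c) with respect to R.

1. f(q(q(pair(pair(q(b), b), pair(c, c)))), c)  →  f(q(q(pair(pair(0, b), pair(c, c)))), c)   [R3 at 1.1.1.1.1]
2. f(q(q(pair(pair(0, b), pair(c, c)))), c)  →  f(q(b), c)   [R5 at 1.1]
3. f(q(b), c)  →  f(0, c)   [R3 at 1]
4. f(0, c)  →  p(pair(0, c))   [R6 at ε]

p(pair(0, c))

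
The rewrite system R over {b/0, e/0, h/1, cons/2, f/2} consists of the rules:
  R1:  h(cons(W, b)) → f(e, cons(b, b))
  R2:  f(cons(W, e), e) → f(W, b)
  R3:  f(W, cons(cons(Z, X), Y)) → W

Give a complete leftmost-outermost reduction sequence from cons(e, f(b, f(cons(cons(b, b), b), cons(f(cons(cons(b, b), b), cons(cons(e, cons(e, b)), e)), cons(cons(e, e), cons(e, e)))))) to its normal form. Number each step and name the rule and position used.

1. cons(e, f(b, f(cons(cons(b, b), b), cons(f(cons(cons(b, b), b), cons(cons(e, cons(e, b)), e)), cons(cons(e, e), cons(e, e))))))  →  cons(e, f(b, f(cons(cons(b, b), b), cons(cons(cons(b, b), b), cons(cons(e, e), cons(e, e))))))   [R3 at 2.2.2.1]
2. cons(e, f(b, f(cons(cons(b, b), b), cons(cons(cons(b, b), b), cons(cons(e, e), cons(e, e))))))  →  cons(e, f(b, cons(cons(b, b), b)))   [R3 at 2.2]
3. cons(e, f(b, cons(cons(b, b), b)))  →  cons(e, b)   [R3 at 2]

cons(e, b)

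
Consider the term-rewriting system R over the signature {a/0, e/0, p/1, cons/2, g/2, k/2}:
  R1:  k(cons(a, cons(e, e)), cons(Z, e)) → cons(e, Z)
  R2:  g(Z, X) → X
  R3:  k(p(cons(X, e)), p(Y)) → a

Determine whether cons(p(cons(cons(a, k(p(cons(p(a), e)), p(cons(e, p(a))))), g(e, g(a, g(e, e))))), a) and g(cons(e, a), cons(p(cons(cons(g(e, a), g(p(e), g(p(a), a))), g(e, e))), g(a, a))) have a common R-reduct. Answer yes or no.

yes — NF(t₁) = cons(p(cons(cons(a, a), e)), a), NF(t₂) = cons(p(cons(cons(a, a), e)), a)

Reduce t₁ = cons(p(cons(cons(a, k(p(cons(p(a), e)), p(cons(e, p(a))))), g(e, g(a, g(e, e))))), a):
1. cons(p(cons(cons(a, k(p(cons(p(a), e)), p(cons(e, p(a))))), g(e, g(a, g(e, e))))), a)  →  cons(p(cons(cons(a, a), g(e, g(a, g(e, e))))), a)   [R3 at 1.1.1.2]
2. cons(p(cons(cons(a, a), g(e, g(a, g(e, e))))), a)  →  cons(p(cons(cons(a, a), g(a, g(e, e)))), a)   [R2 at 1.1.2]
3. cons(p(cons(cons(a, a), g(a, g(e, e)))), a)  →  cons(p(cons(cons(a, a), g(e, e))), a)   [R2 at 1.1.2]
4. cons(p(cons(cons(a, a), g(e, e))), a)  →  cons(p(cons(cons(a, a), e)), a)   [R2 at 1.1.2]

Reduce t₂ = g(cons(e, a), cons(p(cons(cons(g(e, a), g(p(e), g(p(a), a))), g(e, e))), g(a, a))):
1. g(cons(e, a), cons(p(cons(cons(g(e, a), g(p(e), g(p(a), a))), g(e, e))), g(a, a)))  →  cons(p(cons(cons(g(e, a), g(p(e), g(p(a), a))), g(e, e))), g(a, a))   [R2 at ε]
2. cons(p(cons(cons(g(e, a), g(p(e), g(p(a), a))), g(e, e))), g(a, a))  →  cons(p(cons(cons(a, g(p(e), g(p(a), a))), g(e, e))), g(a, a))   [R2 at 1.1.1.1]
3. cons(p(cons(cons(a, g(p(e), g(p(a), a))), g(e, e))), g(a, a))  →  cons(p(cons(cons(a, g(p(a), a)), g(e, e))), g(a, a))   [R2 at 1.1.1.2]
4. cons(p(cons(cons(a, g(p(a), a)), g(e, e))), g(a, a))  →  cons(p(cons(cons(a, a), g(e, e))), g(a, a))   [R2 at 1.1.1.2]
5. cons(p(cons(cons(a, a), g(e, e))), g(a, a))  →  cons(p(cons(cons(a, a), e)), g(a, a))   [R2 at 1.1.2]
6. cons(p(cons(cons(a, a), e)), g(a, a))  →  cons(p(cons(cons(a, a), e)), a)   [R2 at 2]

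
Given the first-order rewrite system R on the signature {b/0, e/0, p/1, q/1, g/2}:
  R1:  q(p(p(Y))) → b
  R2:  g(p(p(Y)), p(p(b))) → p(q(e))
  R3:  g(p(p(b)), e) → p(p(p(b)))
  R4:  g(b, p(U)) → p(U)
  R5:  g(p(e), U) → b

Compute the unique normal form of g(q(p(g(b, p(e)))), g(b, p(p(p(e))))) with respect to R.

p(p(p(e)))

1. g(q(p(g(b, p(e)))), g(b, p(p(p(e)))))  →  g(q(p(p(e))), g(b, p(p(p(e)))))   [R4 at 1.1.1]
2. g(q(p(p(e))), g(b, p(p(p(e)))))  →  g(b, g(b, p(p(p(e)))))   [R1 at 1]
3. g(b, g(b, p(p(p(e)))))  →  g(b, p(p(p(e))))   [R4 at 2]
4. g(b, p(p(p(e))))  →  p(p(p(e)))   [R4 at ε]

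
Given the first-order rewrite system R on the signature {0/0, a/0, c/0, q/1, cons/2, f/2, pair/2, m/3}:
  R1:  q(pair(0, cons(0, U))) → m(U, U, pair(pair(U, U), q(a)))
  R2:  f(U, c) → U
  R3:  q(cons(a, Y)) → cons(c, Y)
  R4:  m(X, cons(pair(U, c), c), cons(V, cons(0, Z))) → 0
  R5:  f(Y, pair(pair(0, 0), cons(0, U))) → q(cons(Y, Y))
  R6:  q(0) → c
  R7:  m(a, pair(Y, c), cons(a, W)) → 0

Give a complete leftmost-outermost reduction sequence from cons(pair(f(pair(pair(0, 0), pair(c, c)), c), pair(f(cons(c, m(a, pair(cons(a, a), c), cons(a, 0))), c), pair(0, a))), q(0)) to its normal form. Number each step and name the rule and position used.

cons(pair(pair(pair(0, 0), pair(c, c)), pair(cons(c, 0), pair(0, a))), c)

1. cons(pair(f(pair(pair(0, 0), pair(c, c)), c), pair(f(cons(c, m(a, pair(cons(a, a), c), cons(a, 0))), c), pair(0, a))), q(0))  →  cons(pair(pair(pair(0, 0), pair(c, c)), pair(f(cons(c, m(a, pair(cons(a, a), c), cons(a, 0))), c), pair(0, a))), q(0))   [R2 at 1.1]
2. cons(pair(pair(pair(0, 0), pair(c, c)), pair(f(cons(c, m(a, pair(cons(a, a), c), cons(a, 0))), c), pair(0, a))), q(0))  →  cons(pair(pair(pair(0, 0), pair(c, c)), pair(cons(c, m(a, pair(cons(a, a), c), cons(a, 0))), pair(0, a))), q(0))   [R2 at 1.2.1]
3. cons(pair(pair(pair(0, 0), pair(c, c)), pair(cons(c, m(a, pair(cons(a, a), c), cons(a, 0))), pair(0, a))), q(0))  →  cons(pair(pair(pair(0, 0), pair(c, c)), pair(cons(c, 0), pair(0, a))), q(0))   [R7 at 1.2.1.2]
4. cons(pair(pair(pair(0, 0), pair(c, c)), pair(cons(c, 0), pair(0, a))), q(0))  →  cons(pair(pair(pair(0, 0), pair(c, c)), pair(cons(c, 0), pair(0, a))), c)   [R6 at 2]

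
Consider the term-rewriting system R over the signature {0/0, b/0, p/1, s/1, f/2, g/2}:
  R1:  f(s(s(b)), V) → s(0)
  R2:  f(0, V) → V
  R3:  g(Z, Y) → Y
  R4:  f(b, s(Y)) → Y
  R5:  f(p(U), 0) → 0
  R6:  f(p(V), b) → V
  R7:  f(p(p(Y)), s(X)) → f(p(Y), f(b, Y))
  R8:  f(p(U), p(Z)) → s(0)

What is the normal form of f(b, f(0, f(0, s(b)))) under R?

1. f(b, f(0, f(0, s(b))))  →  f(b, f(0, s(b)))   [R2 at 2]
2. f(b, f(0, s(b)))  →  f(b, s(b))   [R2 at 2]
3. f(b, s(b))  →  b   [R4 at ε]

b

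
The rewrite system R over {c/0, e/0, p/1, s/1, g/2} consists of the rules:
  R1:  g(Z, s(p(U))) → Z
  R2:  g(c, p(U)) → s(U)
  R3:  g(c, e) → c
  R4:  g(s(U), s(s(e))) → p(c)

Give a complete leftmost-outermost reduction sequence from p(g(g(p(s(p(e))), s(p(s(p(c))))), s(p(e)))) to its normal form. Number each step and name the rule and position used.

1. p(g(g(p(s(p(e))), s(p(s(p(c))))), s(p(e))))  →  p(g(p(s(p(e))), s(p(s(p(c))))))   [R1 at 1]
2. p(g(p(s(p(e))), s(p(s(p(c))))))  →  p(p(s(p(e))))   [R1 at 1]

p(p(s(p(e))))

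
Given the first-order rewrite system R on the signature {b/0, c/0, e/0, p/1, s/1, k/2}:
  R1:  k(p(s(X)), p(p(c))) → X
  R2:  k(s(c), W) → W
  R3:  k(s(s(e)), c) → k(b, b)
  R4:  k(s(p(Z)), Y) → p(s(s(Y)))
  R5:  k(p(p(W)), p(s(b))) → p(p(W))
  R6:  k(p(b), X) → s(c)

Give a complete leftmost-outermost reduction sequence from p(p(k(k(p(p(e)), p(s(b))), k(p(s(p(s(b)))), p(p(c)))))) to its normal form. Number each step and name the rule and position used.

p(p(p(p(e))))

1. p(p(k(k(p(p(e)), p(s(b))), k(p(s(p(s(b)))), p(p(c))))))  →  p(p(k(p(p(e)), k(p(s(p(s(b)))), p(p(c))))))   [R5 at 1.1.1]
2. p(p(k(p(p(e)), k(p(s(p(s(b)))), p(p(c))))))  →  p(p(k(p(p(e)), p(s(b)))))   [R1 at 1.1.2]
3. p(p(k(p(p(e)), p(s(b)))))  →  p(p(p(p(e))))   [R5 at 1.1]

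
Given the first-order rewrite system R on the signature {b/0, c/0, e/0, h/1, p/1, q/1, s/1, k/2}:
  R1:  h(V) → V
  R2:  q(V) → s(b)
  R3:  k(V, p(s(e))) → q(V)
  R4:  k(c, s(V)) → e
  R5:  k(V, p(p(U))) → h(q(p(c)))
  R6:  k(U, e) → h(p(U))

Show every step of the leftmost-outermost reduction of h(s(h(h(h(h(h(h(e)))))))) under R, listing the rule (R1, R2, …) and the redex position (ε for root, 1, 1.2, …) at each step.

s(e)

1. h(s(h(h(h(h(h(h(e))))))))  →  s(h(h(h(h(h(h(e)))))))   [R1 at ε]
2. s(h(h(h(h(h(h(e)))))))  →  s(h(h(h(h(h(e))))))   [R1 at 1]
3. s(h(h(h(h(h(e))))))  →  s(h(h(h(h(e)))))   [R1 at 1]
4. s(h(h(h(h(e)))))  →  s(h(h(h(e))))   [R1 at 1]
5. s(h(h(h(e))))  →  s(h(h(e)))   [R1 at 1]
6. s(h(h(e)))  →  s(h(e))   [R1 at 1]
7. s(h(e))  →  s(e)   [R1 at 1]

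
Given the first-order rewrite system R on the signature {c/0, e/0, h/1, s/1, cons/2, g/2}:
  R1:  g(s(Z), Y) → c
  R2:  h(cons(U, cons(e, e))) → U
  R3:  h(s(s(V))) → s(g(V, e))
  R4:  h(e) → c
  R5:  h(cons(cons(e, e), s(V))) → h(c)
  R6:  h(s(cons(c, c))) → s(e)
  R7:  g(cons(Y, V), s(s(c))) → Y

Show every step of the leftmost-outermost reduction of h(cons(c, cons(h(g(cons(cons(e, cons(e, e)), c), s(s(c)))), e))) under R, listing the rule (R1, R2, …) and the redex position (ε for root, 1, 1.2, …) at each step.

1. h(cons(c, cons(h(g(cons(cons(e, cons(e, e)), c), s(s(c)))), e)))  →  h(cons(c, cons(h(cons(e, cons(e, e))), e)))   [R7 at 1.2.1.1]
2. h(cons(c, cons(h(cons(e, cons(e, e))), e)))  →  h(cons(c, cons(e, e)))   [R2 at 1.2.1]
3. h(cons(c, cons(e, e)))  →  c   [R2 at ε]

c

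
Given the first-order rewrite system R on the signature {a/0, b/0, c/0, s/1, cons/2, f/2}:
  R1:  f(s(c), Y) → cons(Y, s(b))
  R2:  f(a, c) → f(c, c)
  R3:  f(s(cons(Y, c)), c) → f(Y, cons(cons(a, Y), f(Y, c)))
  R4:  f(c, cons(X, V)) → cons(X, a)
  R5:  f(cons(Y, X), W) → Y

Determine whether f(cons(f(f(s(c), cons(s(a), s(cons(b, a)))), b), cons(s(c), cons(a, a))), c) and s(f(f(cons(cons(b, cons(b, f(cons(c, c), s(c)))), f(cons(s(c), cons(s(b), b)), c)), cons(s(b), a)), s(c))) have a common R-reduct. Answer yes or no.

Reduce t₁ = f(cons(f(f(s(c), cons(s(a), s(cons(b, a)))), b), cons(s(c), cons(a, a))), c):
1. f(cons(f(f(s(c), cons(s(a), s(cons(b, a)))), b), cons(s(c), cons(a, a))), c)  →  f(f(s(c), cons(s(a), s(cons(b, a)))), b)   [R5 at ε]
2. f(f(s(c), cons(s(a), s(cons(b, a)))), b)  →  f(cons(cons(s(a), s(cons(b, a))), s(b)), b)   [R1 at 1]
3. f(cons(cons(s(a), s(cons(b, a))), s(b)), b)  →  cons(s(a), s(cons(b, a)))   [R5 at ε]

Reduce t₂ = s(f(f(cons(cons(b, cons(b, f(cons(c, c), s(c)))), f(cons(s(c), cons(s(b), b)), c)), cons(s(b), a)), s(c))):
1. s(f(f(cons(cons(b, cons(b, f(cons(c, c), s(c)))), f(cons(s(c), cons(s(b), b)), c)), cons(s(b), a)), s(c)))  →  s(f(cons(b, cons(b, f(cons(c, c), s(c)))), s(c)))   [R5 at 1.1]
2. s(f(cons(b, cons(b, f(cons(c, c), s(c)))), s(c)))  →  s(b)   [R5 at 1]

no — NF(t₁) = cons(s(a), s(cons(b, a))), NF(t₂) = s(b)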